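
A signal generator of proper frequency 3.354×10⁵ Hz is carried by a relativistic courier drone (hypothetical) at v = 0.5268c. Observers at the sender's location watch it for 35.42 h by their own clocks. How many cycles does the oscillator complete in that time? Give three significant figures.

N = 3.64×10¹⁰

γ = 1/√(1 − 0.5268²) = 1/√0.7225 = 1.176
During 35.42 h of lab time, the oscillator's proper time advances by τ = Δt/γ = 35.42/1.176 = 30.11 h = 1.084×10⁵ s.
N = f × τ = 3.354×10⁵ × 1.084×10⁵ = 3.635×10¹⁰.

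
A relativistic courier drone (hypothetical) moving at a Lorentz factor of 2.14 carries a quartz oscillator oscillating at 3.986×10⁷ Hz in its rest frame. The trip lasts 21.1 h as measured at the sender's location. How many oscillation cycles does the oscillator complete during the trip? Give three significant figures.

N = 1.41×10¹²

γ = 2.14
The oscillator's own cycle count is N = f × τ where τ is the proper time aboard the drone. τ = Δt/γ = 21.1/2.140 = 9.860 h = 3.550×10⁴ s.
N = 3.986×10⁷ × 3.550×10⁴ = 1.415×10¹².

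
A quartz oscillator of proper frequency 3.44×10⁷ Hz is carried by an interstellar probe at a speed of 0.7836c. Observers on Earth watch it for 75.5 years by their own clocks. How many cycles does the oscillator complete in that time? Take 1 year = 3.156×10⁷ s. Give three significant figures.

N = 5.09×10¹⁶

γ = 1/√(1 − 0.7836²) = 1/√0.3860 = 1.610
During 75.5 years of lab time, the oscillator's proper time advances by τ = Δt/γ = 75.5/1.610 = 46.91 years = 1.480×10⁹ s.
N = f × τ = 3.44×10⁷ × 1.480×10⁹ = 5.092×10¹⁶.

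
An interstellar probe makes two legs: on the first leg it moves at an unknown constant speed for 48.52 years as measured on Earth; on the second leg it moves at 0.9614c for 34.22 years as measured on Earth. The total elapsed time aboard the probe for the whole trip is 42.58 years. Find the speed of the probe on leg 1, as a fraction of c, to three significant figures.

β = 0.730

Leg 1: speed unknown; τ_1 = 48.52/γ_1.
Leg 2: γ = 1/√(1 − 0.9614²) = 1/√0.07571 = 3.634; τ_2 = 34.22/3.634 = 9.416 years.
Total proper time: τ_1 + 9.416 = 42.58, so τ_1 = 42.58 − 9.416 = 33.16 years.
γ_1 = 48.52/33.16 = 1.463; β = √(1 − 1/γ²) = √0.5328.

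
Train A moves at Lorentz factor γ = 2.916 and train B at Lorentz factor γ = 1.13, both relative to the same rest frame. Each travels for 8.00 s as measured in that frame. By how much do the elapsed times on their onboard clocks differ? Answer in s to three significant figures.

|τ_A − τ_B| = 4.34 s

A: γ = 2.916; τ_A = 8.00/2.916 = 2.743 s.
B: γ = 1.13; τ_B = 8.00/1.130 = 7.080 s.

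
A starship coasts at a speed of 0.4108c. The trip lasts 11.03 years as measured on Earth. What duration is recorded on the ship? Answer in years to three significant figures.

τ = 10.1 years

γ = 1/√(1 − 0.4108²) = 1/√0.8312 = 1.097
The interval measured on Earth is the dilated one; the clock on the ship measures the proper time τ = Δt/γ = 11.03/1.097 years.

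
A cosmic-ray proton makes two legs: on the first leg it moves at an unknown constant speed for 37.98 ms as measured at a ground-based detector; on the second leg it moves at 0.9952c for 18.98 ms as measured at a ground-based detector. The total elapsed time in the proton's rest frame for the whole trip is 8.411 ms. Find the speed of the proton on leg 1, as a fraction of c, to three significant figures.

β = 0.985

Leg 1: speed unknown; τ_1 = 37.98/γ_1.
Leg 2: γ = 1/√(1 − 0.9952²) = 1/√0.009577 = 10.22; τ_2 = 18.98/10.22 = 1.857 ms.
Total proper time: τ_1 + 1.857 = 8.411, so τ_1 = 8.411 − 1.857 = 6.554 ms.
γ_1 = 37.98/6.554 = 5.795; β = √(1 − 1/γ²) = √0.9702.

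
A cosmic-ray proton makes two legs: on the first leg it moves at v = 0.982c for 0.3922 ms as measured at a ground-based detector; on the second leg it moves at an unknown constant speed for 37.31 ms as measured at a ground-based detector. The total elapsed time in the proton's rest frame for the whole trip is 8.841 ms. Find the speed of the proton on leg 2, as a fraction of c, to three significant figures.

β = 0.972

Leg 1: γ = 1/√(1 − 0.982²) = 1/√0.03568 = 5.294; τ_1 = 0.3922/5.294 = 0.07408 ms.
Leg 2: speed unknown; τ_2 = 37.31/γ_2.
Total proper time: 0.07408 + τ_2 = 8.841, so τ_2 = 8.841 − 0.07408 = 8.767 ms.
γ_2 = 37.31/8.767 = 4.256; β = √(1 − 1/γ²) = √0.9448.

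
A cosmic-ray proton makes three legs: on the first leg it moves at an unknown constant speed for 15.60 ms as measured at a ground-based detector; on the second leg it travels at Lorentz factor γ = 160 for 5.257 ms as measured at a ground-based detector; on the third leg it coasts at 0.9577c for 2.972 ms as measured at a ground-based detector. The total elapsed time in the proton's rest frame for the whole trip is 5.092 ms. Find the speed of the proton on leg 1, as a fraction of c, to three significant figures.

β = 0.963

Leg 1: speed unknown; τ_1 = 15.60/γ_1.
Leg 2: γ = 160; τ_2 = 5.257/160.0 = 0.03286 ms.
Leg 3: γ = 1/√(1 − 0.9577²) = 1/√0.08281 = 3.475; τ_3 = 2.972/3.475 = 0.8552 ms.
Total proper time: τ_1 + 0.03286 + 0.8552 = 5.092, so τ_1 = 5.092 − 0.8881 = 4.204 ms.
γ_1 = 15.60/4.204 = 3.711; β = √(1 − 1/γ²) = √0.9274.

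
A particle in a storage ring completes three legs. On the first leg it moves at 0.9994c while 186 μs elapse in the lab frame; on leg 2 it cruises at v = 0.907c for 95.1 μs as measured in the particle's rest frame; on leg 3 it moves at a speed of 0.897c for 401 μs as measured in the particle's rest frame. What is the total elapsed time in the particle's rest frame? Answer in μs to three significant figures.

τ = 503 μs

Leg 1: γ = 1/√(1 − 0.9994²) = 1/√0.001200 = 28.87; τ_1 = 186/28.87 = 6.442 μs.
Leg 2: 95.1 μs is already measured in the particle's rest frame.
Leg 3: 401 μs is already measured in the particle's rest frame.
Total: 6.442 + 95.10 + 401.0 μs.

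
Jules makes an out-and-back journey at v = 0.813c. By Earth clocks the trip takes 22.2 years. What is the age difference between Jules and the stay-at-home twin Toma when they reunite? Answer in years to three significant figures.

Δt − τ = 9.27 years

γ = 1/√(1 − 0.813²) = 1/√0.3390 = 1.717
Jules's elapsed proper time: τ = 22.2/1.717 = 12.93 years.
Age gap = Δt − τ = 22.2 − 12.93 years.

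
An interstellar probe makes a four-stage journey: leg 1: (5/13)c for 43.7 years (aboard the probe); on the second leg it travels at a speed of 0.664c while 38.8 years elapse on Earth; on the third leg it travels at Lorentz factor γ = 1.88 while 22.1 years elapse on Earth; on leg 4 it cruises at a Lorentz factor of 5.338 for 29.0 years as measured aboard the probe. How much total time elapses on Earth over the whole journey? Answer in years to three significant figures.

Leg 1: γ = 1/√(1 − (5/13)²) = 13/12 ≈ 1.083; Δt_1 = 1.083 × 43.7 = 47.34 years.
Leg 2: 38.8 years is already measured on Earth.
Leg 3: 22.1 years is already measured on Earth.
Leg 4: γ = 5.338; Δt_4 = 5.338 × 29.0 = 154.8 years.
Total: 47.34 + 38.80 + 22.10 + 154.8 years.

Δt = 263 years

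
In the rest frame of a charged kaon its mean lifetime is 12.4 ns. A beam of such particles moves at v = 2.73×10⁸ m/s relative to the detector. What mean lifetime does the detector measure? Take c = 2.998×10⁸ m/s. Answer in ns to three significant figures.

β = 2.73×10⁸/2.998×10⁸ = 0.9106; γ = 1/√(1 − 0.9106²) = 2.420
The rest-frame lifetime is the proper time; the lab measures the dilated interval Δt = γτ₀ = 2.420 × 12.4 ns.

Δt = 30.0 ns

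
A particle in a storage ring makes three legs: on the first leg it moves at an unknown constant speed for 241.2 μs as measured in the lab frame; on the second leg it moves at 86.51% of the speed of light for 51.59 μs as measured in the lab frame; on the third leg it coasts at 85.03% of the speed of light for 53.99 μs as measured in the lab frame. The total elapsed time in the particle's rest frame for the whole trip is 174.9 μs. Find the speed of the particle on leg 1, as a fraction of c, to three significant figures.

β = 0.866

Leg 1: speed unknown; τ_1 = 241.2/γ_1.
Leg 2: β = 0.8651; γ = 1/√(1 − 0.8651²) = 1/√0.2516 = 1.994; τ_2 = 51.59/1.994 = 25.88 μs.
Leg 3: β = 0.8503; γ = 1/√(1 − 0.8503²) = 1/√0.2770 = 1.900; τ_3 = 53.99/1.900 = 28.41 μs.
Total proper time: τ_1 + 25.88 + 28.41 = 174.9, so τ_1 = 174.9 − 54.29 = 120.6 μs.
γ_1 = 241.2/120.6 = 2.000; β = √(1 − 1/γ²) = √0.7500.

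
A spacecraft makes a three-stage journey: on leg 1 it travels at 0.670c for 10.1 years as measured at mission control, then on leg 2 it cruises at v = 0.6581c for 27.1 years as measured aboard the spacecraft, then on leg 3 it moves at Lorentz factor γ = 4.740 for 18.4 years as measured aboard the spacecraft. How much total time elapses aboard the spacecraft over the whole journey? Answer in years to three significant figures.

τ = 53.0 years

Leg 1: γ = 1/√(1 − 0.670²) = 1/√0.5511 = 1.347; τ_1 = 10.1/1.347 = 7.498 years.
Leg 2: 27.1 years is already measured aboard the spacecraft.
Leg 3: 18.4 years is already measured aboard the spacecraft.
Total: 7.498 + 27.10 + 18.40 years.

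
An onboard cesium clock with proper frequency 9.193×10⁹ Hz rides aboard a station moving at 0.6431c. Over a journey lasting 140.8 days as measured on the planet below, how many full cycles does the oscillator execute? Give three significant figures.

N = 8.56×10¹⁶

γ = 1/√(1 − 0.6431²) = 1/√0.5864 = 1.306
The oscillator's own cycle count is N = f × τ where τ is the proper time aboard the station. τ = Δt/γ = 140.8/1.306 = 107.8 days = 9.316×10⁶ s.
N = 9.193×10⁹ × 9.316×10⁶ = 8.564×10¹⁶.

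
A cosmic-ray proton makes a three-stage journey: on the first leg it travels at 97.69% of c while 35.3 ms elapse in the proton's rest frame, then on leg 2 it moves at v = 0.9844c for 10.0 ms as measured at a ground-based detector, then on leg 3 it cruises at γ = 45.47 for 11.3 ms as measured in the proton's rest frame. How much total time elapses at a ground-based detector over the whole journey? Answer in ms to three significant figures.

Δt = 689 ms

Leg 1: β = 0.9769; γ = 1/√(1 − 0.9769²) = 1/√0.04567 = 4.680; Δt_1 = 4.680 × 35.3 = 165.2 ms.
Leg 2: 10.0 ms is already measured at a ground-based detector.
Leg 3: γ = 45.47; Δt_3 = 45.47 × 11.3 = 513.8 ms.
Total: 165.2 + 10.00 + 513.8 ms.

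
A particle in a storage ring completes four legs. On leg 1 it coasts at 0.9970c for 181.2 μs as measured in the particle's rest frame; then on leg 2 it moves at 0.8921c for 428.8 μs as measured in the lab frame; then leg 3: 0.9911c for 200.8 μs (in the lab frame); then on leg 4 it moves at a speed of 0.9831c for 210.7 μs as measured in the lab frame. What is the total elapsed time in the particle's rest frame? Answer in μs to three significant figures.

Leg 1: 181.2 μs is already measured in the particle's rest frame.
Leg 2: γ = 1/√(1 − 0.8921²) = 1/√0.2042 = 2.213; τ_2 = 428.8/2.213 = 193.7 μs.
Leg 3: γ = 1/√(1 − 0.9911²) = 1/√0.01772 = 7.512; τ_3 = 200.8/7.512 = 26.73 μs.
Leg 4: γ = 1/√(1 − 0.9831²) = 1/√0.03351 = 5.462; τ_4 = 210.7/5.462 = 38.57 μs.
Total: 181.2 + 193.7 + 26.73 + 38.57 μs.

τ = 440 μs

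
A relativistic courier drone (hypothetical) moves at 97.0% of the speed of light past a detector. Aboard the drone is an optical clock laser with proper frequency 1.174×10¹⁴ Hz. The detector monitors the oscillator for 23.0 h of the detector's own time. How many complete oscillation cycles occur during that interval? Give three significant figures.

N = 2.36×10¹⁸

β = 0.970; γ = 1/√(1 − 0.970²) = 1/√0.05910 = 4.113
During 23.0 h of lab time, the oscillator's proper time advances by τ = Δt/γ = 23.0/4.113 = 5.591 h = 2.013×10⁴ s.
N = f × τ = 1.174×10¹⁴ × 2.013×10⁴ = 2.363×10¹⁸.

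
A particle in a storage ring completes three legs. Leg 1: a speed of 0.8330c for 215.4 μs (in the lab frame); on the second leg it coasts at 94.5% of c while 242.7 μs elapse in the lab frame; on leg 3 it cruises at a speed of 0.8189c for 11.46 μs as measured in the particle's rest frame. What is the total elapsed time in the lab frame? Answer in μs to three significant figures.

Leg 1: 215.4 μs is already measured in the lab frame.
Leg 2: 242.7 μs is already measured in the lab frame.
Leg 3: γ = 1/√(1 − 0.8189²) = 1/√0.3294 = 1.742; Δt_3 = 1.742 × 11.46 = 19.97 μs.
Total: 215.4 + 242.7 + 19.97 μs.

Δt = 478 μs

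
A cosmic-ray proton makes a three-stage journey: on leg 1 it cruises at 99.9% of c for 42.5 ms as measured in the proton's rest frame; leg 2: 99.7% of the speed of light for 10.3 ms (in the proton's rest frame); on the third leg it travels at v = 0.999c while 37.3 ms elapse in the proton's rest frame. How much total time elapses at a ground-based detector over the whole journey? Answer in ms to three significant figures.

Δt = 1920 ms

Leg 1: β = 0.999; γ = 1/√(1 − 0.999²) = 1/√0.001999 = 22.37; Δt_1 = 22.37 × 42.5 = 950.6 ms.
Leg 2: β = 0.997; γ = 1/√(1 − 0.997²) = 1/√0.005991 = 12.92; Δt_2 = 12.92 × 10.3 = 133.1 ms.
Leg 3: γ = 1/√(1 − 0.999²) = 1/√0.001999 = 22.37; Δt_3 = 22.37 × 37.3 = 834.3 ms.
Total: 950.6 + 133.1 + 834.3 ms.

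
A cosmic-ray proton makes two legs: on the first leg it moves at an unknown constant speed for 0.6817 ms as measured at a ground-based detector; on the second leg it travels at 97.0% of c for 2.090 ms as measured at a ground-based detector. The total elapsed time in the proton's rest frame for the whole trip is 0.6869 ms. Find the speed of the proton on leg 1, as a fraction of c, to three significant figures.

Leg 1: speed unknown; τ_1 = 0.6817/γ_1.
Leg 2: β = 0.970; γ = 1/√(1 − 0.970²) = 1/√0.05910 = 4.113; τ_2 = 2.090/4.113 = 0.5081 ms.
Total proper time: τ_1 + 0.5081 = 0.6869, so τ_1 = 0.6869 − 0.5081 = 0.1788 ms.
γ_1 = 0.6817/0.1788 = 3.812; β = √(1 − 1/γ²) = √0.9312.

β = 0.965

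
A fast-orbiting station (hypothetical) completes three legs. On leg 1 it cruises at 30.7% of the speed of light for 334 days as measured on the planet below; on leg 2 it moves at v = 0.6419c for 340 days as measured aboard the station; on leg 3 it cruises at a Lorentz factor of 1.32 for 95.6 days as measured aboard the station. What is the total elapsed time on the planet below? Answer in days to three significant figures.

Leg 1: 334 days is already measured on the planet below.
Leg 2: γ = 1/√(1 − 0.6419²) = 1/√0.5880 = 1.304; Δt_2 = 1.304 × 340 = 443.4 days.
Leg 3: γ = 1.32; Δt_3 = 1.320 × 95.6 = 126.2 days.
Total: 334.0 + 443.4 + 126.2 days.

Δt = 904 days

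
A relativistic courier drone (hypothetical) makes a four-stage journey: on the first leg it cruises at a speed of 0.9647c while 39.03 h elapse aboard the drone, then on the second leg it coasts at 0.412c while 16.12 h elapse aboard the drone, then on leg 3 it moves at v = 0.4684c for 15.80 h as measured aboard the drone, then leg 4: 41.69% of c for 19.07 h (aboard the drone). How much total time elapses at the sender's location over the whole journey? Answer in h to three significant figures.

Leg 1: γ = 1/√(1 − 0.9647²) = 1/√0.06935 = 3.797; Δt_1 = 3.797 × 39.03 = 148.2 h.
Leg 2: γ = 1/√(1 − 0.412²) = 1/√0.8303 = 1.097; Δt_2 = 1.097 × 16.12 = 17.69 h.
Leg 3: γ = 1/√(1 − 0.4684²) = 1/√0.7806 = 1.132; Δt_3 = 1.132 × 15.80 = 17.88 h.
Leg 4: β = 0.4169; γ = 1/√(1 − 0.4169²) = 1/√0.8262 = 1.100; Δt_4 = 1.100 × 19.07 = 20.98 h.
Total: 148.2 + 17.69 + 17.88 + 20.98 h.

Δt = 205 h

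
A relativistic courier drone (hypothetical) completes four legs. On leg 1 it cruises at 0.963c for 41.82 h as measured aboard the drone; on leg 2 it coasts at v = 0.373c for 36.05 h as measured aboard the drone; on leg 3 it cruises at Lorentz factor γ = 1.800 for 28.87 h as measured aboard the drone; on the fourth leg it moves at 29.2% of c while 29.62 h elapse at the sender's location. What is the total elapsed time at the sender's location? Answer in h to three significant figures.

Δt = 276 h

Leg 1: γ = 1/√(1 − 0.963²) = 1/√0.07263 = 3.711; Δt_1 = 3.711 × 41.82 = 155.2 h.
Leg 2: γ = 1/√(1 − 0.373²) = 1/√0.8609 = 1.078; Δt_2 = 1.078 × 36.05 = 38.85 h.
Leg 3: γ = 1.800; Δt_3 = 1.800 × 28.87 = 51.97 h.
Leg 4: 29.62 h is already measured at the sender's location.
Total: 155.2 + 38.85 + 51.97 + 29.62 h.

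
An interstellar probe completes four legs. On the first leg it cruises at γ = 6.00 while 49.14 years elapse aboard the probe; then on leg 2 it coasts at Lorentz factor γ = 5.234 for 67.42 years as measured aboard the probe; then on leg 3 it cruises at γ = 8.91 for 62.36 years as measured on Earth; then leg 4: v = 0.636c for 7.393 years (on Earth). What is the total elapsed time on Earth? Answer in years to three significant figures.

Leg 1: γ = 6.00; Δt_1 = 6.000 × 49.14 = 294.8 years.
Leg 2: γ = 5.234; Δt_2 = 5.234 × 67.42 = 352.9 years.
Leg 3: 62.36 years is already measured on Earth.
Leg 4: 7.393 years is already measured on Earth.
Total: 294.8 + 352.9 + 62.36 + 7.393 years.

Δt = 717 years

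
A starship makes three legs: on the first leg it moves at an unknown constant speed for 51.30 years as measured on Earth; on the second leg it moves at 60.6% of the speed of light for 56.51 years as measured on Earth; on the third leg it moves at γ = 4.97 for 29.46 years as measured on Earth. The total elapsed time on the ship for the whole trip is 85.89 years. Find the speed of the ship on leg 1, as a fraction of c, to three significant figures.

Leg 1: speed unknown; τ_1 = 51.30/γ_1.
Leg 2: β = 0.606; γ = 1/√(1 − 0.606²) = 1/√0.6328 = 1.257; τ_2 = 56.51/1.257 = 44.95 years.
Leg 3: γ = 4.97; τ_3 = 29.46/4.970 = 5.928 years.
Total proper time: τ_1 + 44.95 + 5.928 = 85.89, so τ_1 = 85.89 − 50.88 = 35.01 years.
γ_1 = 51.30/35.01 = 1.465; β = √(1 − 1/γ²) = √0.5342.

β = 0.731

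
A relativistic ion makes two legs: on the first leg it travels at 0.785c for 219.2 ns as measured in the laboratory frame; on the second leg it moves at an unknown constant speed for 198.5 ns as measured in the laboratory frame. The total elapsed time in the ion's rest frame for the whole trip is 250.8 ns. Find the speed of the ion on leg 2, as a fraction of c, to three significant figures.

Leg 1: γ = 1/√(1 − 0.785²) = 1/√0.3838 = 1.614; τ_1 = 219.2/1.614 = 135.8 ns.
Leg 2: speed unknown; τ_2 = 198.5/γ_2.
Total proper time: 135.8 + τ_2 = 250.8, so τ_2 = 250.8 − 135.8 = 115.0 ns.
γ_2 = 198.5/115.0 = 1.726; β = √(1 − 1/γ²) = √0.6643.

β = 0.815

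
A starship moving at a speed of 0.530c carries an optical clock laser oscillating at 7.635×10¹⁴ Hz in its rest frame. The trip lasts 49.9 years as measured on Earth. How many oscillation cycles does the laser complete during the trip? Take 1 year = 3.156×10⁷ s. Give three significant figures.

N = 1.02×10²⁴

γ = 1/√(1 − 0.530²) = 1/√0.7191 = 1.179
The oscillator's own cycle count is N = f × τ where τ is the proper time on the ship. τ = Δt/γ = 49.9/1.179 = 42.32 years = 1.335×10⁹ s.
N = 7.635×10¹⁴ × 1.335×10⁹ = 1.020×10²⁴.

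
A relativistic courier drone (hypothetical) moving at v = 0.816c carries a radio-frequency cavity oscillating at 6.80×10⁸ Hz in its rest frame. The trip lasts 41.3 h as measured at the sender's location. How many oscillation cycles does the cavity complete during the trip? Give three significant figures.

N = 5.84×10¹³

γ = 1/√(1 − 0.816²) = 1/√0.3341 = 1.730
The oscillator's own cycle count is N = f × τ where τ is the proper time aboard the drone. τ = Δt/γ = 41.3/1.730 = 23.87 h = 8.594×10⁴ s.
N = 6.80×10⁸ × 8.594×10⁴ = 5.844×10¹³.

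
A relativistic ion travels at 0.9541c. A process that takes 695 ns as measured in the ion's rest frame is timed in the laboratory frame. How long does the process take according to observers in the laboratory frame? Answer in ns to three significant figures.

Δt = 2320 ns

γ = 1/√(1 − 0.9541²) = 1/√0.08969 = 3.339
The interval measured in the ion's rest frame is the proper time (both events occur at the same place in that frame); the lab-frame interval is Δt = γτ = 3.339 × 695 ns.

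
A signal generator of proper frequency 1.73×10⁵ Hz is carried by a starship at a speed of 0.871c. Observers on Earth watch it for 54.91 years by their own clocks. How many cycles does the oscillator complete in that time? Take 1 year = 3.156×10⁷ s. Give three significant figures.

N = 1.47×10¹⁴

γ = 1/√(1 − 0.871²) = 1/√0.2414 = 2.035
During 54.91 years of lab time, the oscillator's proper time advances by τ = Δt/γ = 54.91/2.035 = 26.98 years = 8.514×10⁸ s.
N = f × τ = 1.73×10⁵ × 8.514×10⁸ = 1.473×10¹⁴.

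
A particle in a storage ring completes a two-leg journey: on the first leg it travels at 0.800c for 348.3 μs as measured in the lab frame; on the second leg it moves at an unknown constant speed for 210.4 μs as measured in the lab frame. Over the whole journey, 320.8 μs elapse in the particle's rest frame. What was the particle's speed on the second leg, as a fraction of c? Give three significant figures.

β = 0.847

Leg 1: γ = 1/√(1 − 0.800²) = 5/3 ≈ 1.667; τ_1 = 348.3/1.667 = 209.0 μs.
Leg 2: speed unknown; τ_2 = 210.4/γ_2.
Total proper time: 209.0 + τ_2 = 320.8, so τ_2 = 320.8 − 209.0 = 111.8 μs.
γ_2 = 210.4/111.8 = 1.882; β = √(1 − 1/γ²) = √0.7175.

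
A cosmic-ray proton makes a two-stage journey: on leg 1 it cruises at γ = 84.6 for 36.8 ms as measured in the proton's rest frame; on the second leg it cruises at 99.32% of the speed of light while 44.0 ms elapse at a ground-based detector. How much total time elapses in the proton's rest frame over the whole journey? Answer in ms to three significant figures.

τ = 41.9 ms

Leg 1: 36.8 ms is already measured in the proton's rest frame.
Leg 2: β = 0.9932; γ = 1/√(1 − 0.9932²) = 1/√0.01355 = 8.590; τ_2 = 44.0/8.590 = 5.123 ms.
Total: 36.80 + 5.123 ms.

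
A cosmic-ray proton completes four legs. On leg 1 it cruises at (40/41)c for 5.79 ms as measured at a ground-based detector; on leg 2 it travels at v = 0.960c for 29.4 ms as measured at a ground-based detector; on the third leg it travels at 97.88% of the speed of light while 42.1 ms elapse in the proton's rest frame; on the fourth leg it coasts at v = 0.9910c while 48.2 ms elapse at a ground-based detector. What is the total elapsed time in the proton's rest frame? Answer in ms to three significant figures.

τ = 58.1 ms

Leg 1: γ = 1/√(1 − (40/41)²) = 41/9 ≈ 4.556; τ_1 = 5.79/4.556 = 1.271 ms.
Leg 2: γ = 1/√(1 − 0.960²) = 1/√0.07840 = 3.571; τ_2 = 29.4/3.571 = 8.232 ms.
Leg 3: 42.1 ms is already measured in the proton's rest frame.
Leg 4: γ = 1/√(1 − 0.9910²) = 1/√0.01792 = 7.470; τ_4 = 48.2/7.470 = 6.452 ms.
Total: 1.271 + 8.232 + 42.10 + 6.452 ms.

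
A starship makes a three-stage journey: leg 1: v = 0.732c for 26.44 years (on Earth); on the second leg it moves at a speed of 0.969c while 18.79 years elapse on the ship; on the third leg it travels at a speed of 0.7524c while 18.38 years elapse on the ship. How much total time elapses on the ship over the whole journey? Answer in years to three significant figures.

Leg 1: γ = 1/√(1 − 0.732²) = 1/√0.4642 = 1.468; τ_1 = 26.44/1.468 = 18.01 years.
Leg 2: 18.79 years is already measured on the ship.
Leg 3: 18.38 years is already measured on the ship.
Total: 18.01 + 18.79 + 18.38 years.

τ = 55.2 years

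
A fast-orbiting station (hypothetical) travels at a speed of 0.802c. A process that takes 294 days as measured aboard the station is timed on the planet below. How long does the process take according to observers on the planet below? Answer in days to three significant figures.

γ = 1/√(1 − 0.802²) = 1/√0.3568 = 1.674
The interval measured aboard the station is the proper time (both events occur at the same place in that frame); the lab-frame interval is Δt = γτ = 1.674 × 294 days.

Δt = 492 days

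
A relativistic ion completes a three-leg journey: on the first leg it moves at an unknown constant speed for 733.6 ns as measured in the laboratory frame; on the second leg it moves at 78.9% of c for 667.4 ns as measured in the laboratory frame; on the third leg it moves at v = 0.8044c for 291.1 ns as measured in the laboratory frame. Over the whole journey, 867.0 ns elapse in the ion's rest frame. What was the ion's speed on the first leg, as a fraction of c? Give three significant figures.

β = 0.922

Leg 1: speed unknown; τ_1 = 733.6/γ_1.
Leg 2: β = 0.789; γ = 1/√(1 − 0.789²) = 1/√0.3775 = 1.628; τ_2 = 667.4/1.628 = 410.0 ns.
Leg 3: γ = 1/√(1 − 0.8044²) = 1/√0.3529 = 1.683; τ_3 = 291.1/1.683 = 172.9 ns.
Total proper time: τ_1 + 410.0 + 172.9 = 867.0, so τ_1 = 867.0 − 583.0 = 284.0 ns.
γ_1 = 733.6/284.0 = 2.583; β = √(1 − 1/γ²) = √0.8501.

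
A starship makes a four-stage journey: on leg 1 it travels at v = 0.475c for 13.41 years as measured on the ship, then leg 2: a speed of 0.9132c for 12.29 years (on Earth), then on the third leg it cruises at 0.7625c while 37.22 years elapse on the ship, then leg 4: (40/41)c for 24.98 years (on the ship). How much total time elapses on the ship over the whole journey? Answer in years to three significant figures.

τ = 80.6 years

Leg 1: 13.41 years is already measured on the ship.
Leg 2: γ = 1/√(1 − 0.9132²) = 1/√0.1661 = 2.454; τ_2 = 12.29/2.454 = 5.008 years.
Leg 3: 37.22 years is already measured on the ship.
Leg 4: 24.98 years is already measured on the ship.
Total: 13.41 + 5.008 + 37.22 + 24.98 years.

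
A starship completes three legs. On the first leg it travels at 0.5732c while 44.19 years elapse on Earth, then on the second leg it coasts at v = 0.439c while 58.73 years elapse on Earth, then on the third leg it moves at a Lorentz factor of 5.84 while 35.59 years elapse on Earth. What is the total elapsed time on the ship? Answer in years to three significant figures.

τ = 95.1 years

Leg 1: γ = 1/√(1 − 0.5732²) = 1/√0.6714 = 1.220; τ_1 = 44.19/1.220 = 36.21 years.
Leg 2: γ = 1/√(1 − 0.439²) = 1/√0.8073 = 1.113; τ_2 = 58.73/1.113 = 52.77 years.
Leg 3: γ = 5.84; τ_3 = 35.59/5.840 = 6.094 years.
Total: 36.21 + 52.77 + 6.094 years.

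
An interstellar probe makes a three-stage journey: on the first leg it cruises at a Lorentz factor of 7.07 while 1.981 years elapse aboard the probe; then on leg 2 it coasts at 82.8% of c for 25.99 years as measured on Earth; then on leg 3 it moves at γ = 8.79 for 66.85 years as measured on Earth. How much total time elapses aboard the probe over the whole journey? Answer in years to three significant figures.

τ = 24.2 years

Leg 1: 1.981 years is already measured aboard the probe.
Leg 2: β = 0.828; γ = 1/√(1 − 0.828²) = 1/√0.3144 = 1.783; τ_2 = 25.99/1.783 = 14.57 years.
Leg 3: γ = 8.79; τ_3 = 66.85/8.790 = 7.605 years.
Total: 1.981 + 14.57 + 7.605 years.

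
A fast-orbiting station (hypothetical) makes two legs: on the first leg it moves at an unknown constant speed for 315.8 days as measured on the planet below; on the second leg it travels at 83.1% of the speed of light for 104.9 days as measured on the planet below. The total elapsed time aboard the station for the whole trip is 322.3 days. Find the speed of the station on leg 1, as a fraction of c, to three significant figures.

β = 0.549

Leg 1: speed unknown; τ_1 = 315.8/γ_1.
Leg 2: β = 0.831; γ = 1/√(1 − 0.831²) = 1/√0.3094 = 1.798; τ_2 = 104.9/1.798 = 58.35 days.
Total proper time: τ_1 + 58.35 = 322.3, so τ_1 = 322.3 − 58.35 = 263.9 days.
γ_1 = 315.8/263.9 = 1.196; β = √(1 − 1/γ²) = √0.3014.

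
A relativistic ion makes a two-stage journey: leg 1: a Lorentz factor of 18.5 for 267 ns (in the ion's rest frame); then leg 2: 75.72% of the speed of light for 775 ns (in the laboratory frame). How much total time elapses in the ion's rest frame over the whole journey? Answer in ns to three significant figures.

τ = 773 ns

Leg 1: 267 ns is already measured in the ion's rest frame.
Leg 2: β = 0.7572; γ = 1/√(1 − 0.7572²) = 1/√0.4266 = 1.531; τ_2 = 775/1.531 = 506.2 ns.
Total: 267.0 + 506.2 ns.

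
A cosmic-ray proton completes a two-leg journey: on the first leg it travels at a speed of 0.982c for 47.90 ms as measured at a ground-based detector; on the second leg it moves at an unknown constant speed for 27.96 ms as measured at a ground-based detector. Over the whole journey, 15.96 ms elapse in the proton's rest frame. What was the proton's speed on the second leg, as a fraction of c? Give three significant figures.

Leg 1: γ = 1/√(1 − 0.982²) = 1/√0.03568 = 5.294; τ_1 = 47.90/5.294 = 9.047 ms.
Leg 2: speed unknown; τ_2 = 27.96/γ_2.
Total proper time: 9.047 + τ_2 = 15.96, so τ_2 = 15.96 − 9.047 = 6.913 ms.
γ_2 = 27.96/6.913 = 4.045; β = √(1 − 1/γ²) = √0.9389.

β = 0.969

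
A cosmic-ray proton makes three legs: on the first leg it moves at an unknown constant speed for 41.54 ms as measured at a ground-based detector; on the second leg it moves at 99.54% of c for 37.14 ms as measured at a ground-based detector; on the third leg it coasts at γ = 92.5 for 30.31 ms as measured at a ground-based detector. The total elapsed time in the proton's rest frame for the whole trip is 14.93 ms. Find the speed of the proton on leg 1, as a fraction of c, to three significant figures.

Leg 1: speed unknown; τ_1 = 41.54/γ_1.
Leg 2: β = 0.9954; γ = 1/√(1 − 0.9954²) = 1/√0.009179 = 10.44; τ_2 = 37.14/10.44 = 3.558 ms.
Leg 3: γ = 92.5; τ_3 = 30.31/92.50 = 0.3277 ms.
Total proper time: τ_1 + 3.558 + 0.3277 = 14.93, so τ_1 = 14.93 − 3.886 = 11.04 ms.
γ_1 = 41.54/11.04 = 3.761; β = √(1 − 1/γ²) = √0.9293.

β = 0.964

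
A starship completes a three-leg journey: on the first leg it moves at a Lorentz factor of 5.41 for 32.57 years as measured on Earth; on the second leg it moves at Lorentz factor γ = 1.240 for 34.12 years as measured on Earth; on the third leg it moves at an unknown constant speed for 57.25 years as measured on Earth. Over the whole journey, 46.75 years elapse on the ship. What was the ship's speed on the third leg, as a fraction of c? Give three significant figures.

Leg 1: γ = 5.41; τ_1 = 32.57/5.410 = 6.020 years.
Leg 2: γ = 1.240; τ_2 = 34.12/1.240 = 27.52 years.
Leg 3: speed unknown; τ_3 = 57.25/γ_3.
Total proper time: 6.020 + 27.52 + τ_3 = 46.75, so τ_3 = 46.75 − 33.54 = 13.21 years.
γ_3 = 57.25/13.21 = 4.333; β = √(1 − 1/γ²) = √0.9467.

β = 0.973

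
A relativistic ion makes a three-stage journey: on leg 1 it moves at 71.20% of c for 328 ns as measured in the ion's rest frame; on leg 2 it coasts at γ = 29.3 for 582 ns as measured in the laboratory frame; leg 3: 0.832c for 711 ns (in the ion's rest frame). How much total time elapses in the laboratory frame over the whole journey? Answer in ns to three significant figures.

Δt = 2330 ns

Leg 1: β = 0.7120; γ = 1/√(1 − 0.7120²) = 1/√0.4931 = 1.424; Δt_1 = 1.424 × 328 = 467.1 ns.
Leg 2: 582 ns is already measured in the laboratory frame.
Leg 3: γ = 1/√(1 − 0.832²) = 1/√0.3078 = 1.803; Δt_3 = 1.803 × 711 = 1282 ns.
Total: 467.1 + 582.0 + 1282 ns.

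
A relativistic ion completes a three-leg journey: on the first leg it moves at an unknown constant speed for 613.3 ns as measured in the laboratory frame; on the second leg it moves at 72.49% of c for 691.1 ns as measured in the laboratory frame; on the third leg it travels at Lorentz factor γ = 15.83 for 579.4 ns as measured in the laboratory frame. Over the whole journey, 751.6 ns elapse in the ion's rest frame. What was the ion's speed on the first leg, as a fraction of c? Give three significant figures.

Leg 1: speed unknown; τ_1 = 613.3/γ_1.
Leg 2: β = 0.7249; γ = 1/√(1 − 0.7249²) = 1/√0.4745 = 1.452; τ_2 = 691.1/1.452 = 476.1 ns.
Leg 3: γ = 15.83; τ_3 = 579.4/15.83 = 36.60 ns.
Total proper time: τ_1 + 476.1 + 36.60 = 751.6, so τ_1 = 751.6 − 512.7 = 238.9 ns.
γ_1 = 613.3/238.9 = 2.567; β = √(1 − 1/γ²) = √0.8482.

β = 0.921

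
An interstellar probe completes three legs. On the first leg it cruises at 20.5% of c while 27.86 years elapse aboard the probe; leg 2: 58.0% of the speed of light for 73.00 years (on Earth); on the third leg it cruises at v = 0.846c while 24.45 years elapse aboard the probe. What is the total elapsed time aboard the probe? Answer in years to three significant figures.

Leg 1: 27.86 years is already measured aboard the probe.
Leg 2: β = 0.580; γ = 1/√(1 − 0.580²) = 1/√0.6636 = 1.228; τ_2 = 73.00/1.228 = 59.47 years.
Leg 3: 24.45 years is already measured aboard the probe.
Total: 27.86 + 59.47 + 24.45 years.

τ = 112 years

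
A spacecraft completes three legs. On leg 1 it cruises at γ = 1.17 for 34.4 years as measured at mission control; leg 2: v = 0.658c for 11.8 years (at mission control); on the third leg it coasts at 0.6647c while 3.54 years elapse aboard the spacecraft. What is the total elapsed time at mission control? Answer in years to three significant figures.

Leg 1: 34.4 years is already measured at mission control.
Leg 2: 11.8 years is already measured at mission control.
Leg 3: γ = 1/√(1 − 0.6647²) = 1/√0.5582 = 1.338; Δt_3 = 1.338 × 3.54 = 4.738 years.
Total: 34.40 + 11.80 + 4.738 years.

Δt = 50.9 years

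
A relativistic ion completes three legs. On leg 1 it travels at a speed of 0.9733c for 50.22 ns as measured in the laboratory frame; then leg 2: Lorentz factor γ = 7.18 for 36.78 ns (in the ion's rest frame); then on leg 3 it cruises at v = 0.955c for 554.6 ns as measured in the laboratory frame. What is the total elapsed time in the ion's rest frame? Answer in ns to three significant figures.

Leg 1: γ = 1/√(1 − 0.9733²) = 1/√0.05269 = 4.357; τ_1 = 50.22/4.357 = 11.53 ns.
Leg 2: 36.78 ns is already measured in the ion's rest frame.
Leg 3: γ = 1/√(1 − 0.955²) = 1/√0.08798 = 3.371; τ_3 = 554.6/3.371 = 164.5 ns.
Total: 11.53 + 36.78 + 164.5 ns.

τ = 213 ns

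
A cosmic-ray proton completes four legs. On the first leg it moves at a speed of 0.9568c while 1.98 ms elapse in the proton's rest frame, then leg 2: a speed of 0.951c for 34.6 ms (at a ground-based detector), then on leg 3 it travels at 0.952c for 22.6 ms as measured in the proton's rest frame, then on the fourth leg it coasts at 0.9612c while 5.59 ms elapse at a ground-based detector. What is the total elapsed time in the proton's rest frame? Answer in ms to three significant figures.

Leg 1: 1.98 ms is already measured in the proton's rest frame.
Leg 2: γ = 1/√(1 − 0.951²) = 1/√0.09560 = 3.234; τ_2 = 34.6/3.234 = 10.70 ms.
Leg 3: 22.6 ms is already measured in the proton's rest frame.
Leg 4: γ = 1/√(1 − 0.9612²) = 1/√0.07609 = 3.625; τ_4 = 5.59/3.625 = 1.542 ms.
Total: 1.980 + 10.70 + 22.60 + 1.542 ms.

τ = 36.8 ms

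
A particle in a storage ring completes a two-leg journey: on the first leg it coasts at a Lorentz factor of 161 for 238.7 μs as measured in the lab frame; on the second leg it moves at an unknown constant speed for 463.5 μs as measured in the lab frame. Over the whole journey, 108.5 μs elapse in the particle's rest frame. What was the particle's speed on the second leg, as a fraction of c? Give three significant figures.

Leg 1: γ = 161; τ_1 = 238.7/161.0 = 1.483 μs.
Leg 2: speed unknown; τ_2 = 463.5/γ_2.
Total proper time: 1.483 + τ_2 = 108.5, so τ_2 = 108.5 − 1.483 = 107.0 μs.
γ_2 = 463.5/107.0 = 4.331; β = √(1 − 1/γ²) = √0.9467.

β = 0.973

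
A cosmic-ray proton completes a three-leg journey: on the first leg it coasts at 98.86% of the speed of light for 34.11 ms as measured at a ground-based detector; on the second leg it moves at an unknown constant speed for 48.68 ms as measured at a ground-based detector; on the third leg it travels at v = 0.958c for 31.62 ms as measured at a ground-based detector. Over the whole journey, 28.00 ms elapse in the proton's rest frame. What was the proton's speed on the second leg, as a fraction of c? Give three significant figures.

Leg 1: β = 0.9886; γ = 1/√(1 − 0.9886²) = 1/√0.02267 = 6.642; τ_1 = 34.11/6.642 = 5.136 ms.
Leg 2: speed unknown; τ_2 = 48.68/γ_2.
Leg 3: γ = 1/√(1 − 0.958²) = 1/√0.08224 = 3.487; τ_3 = 31.62/3.487 = 9.068 ms.
Total proper time: 5.136 + τ_2 + 9.068 = 28.00, so τ_2 = 28.00 − 14.20 = 13.80 ms.
γ_2 = 48.68/13.80 = 3.528; β = √(1 − 1/γ²) = √0.9197.

β = 0.959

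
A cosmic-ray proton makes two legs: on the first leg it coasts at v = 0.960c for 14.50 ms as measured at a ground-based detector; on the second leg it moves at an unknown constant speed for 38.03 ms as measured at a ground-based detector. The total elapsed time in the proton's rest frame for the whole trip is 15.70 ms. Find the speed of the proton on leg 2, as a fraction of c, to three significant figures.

Leg 1: γ = 1/√(1 − 0.960²) = 1/√0.07840 = 3.571; τ_1 = 14.50/3.571 = 4.060 ms.
Leg 2: speed unknown; τ_2 = 38.03/γ_2.
Total proper time: 4.060 + τ_2 = 15.70, so τ_2 = 15.70 − 4.060 = 11.64 ms.
γ_2 = 38.03/11.64 = 3.267; β = √(1 − 1/γ²) = √0.9063.

β = 0.952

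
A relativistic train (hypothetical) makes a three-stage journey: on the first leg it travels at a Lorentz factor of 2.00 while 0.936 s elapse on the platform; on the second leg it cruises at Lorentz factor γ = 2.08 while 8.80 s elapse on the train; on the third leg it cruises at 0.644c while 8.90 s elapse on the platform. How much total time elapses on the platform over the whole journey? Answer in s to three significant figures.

Δt = 28.1 s

Leg 1: 0.936 s is already measured on the platform.
Leg 2: γ = 2.08; Δt_2 = 2.080 × 8.80 = 18.30 s.
Leg 3: 8.90 s is already measured on the platform.
Total: 0.9360 + 18.30 + 8.900 s.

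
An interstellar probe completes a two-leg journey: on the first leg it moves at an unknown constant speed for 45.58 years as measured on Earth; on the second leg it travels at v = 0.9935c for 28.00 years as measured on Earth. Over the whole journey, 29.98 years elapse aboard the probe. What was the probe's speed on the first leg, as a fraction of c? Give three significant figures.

β = 0.809

Leg 1: speed unknown; τ_1 = 45.58/γ_1.
Leg 2: γ = 1/√(1 − 0.9935²) = 1/√0.01296 = 8.785; τ_2 = 28.00/8.785 = 3.187 years.
Total proper time: τ_1 + 3.187 = 29.98, so τ_1 = 29.98 − 3.187 = 26.79 years.
γ_1 = 45.58/26.79 = 1.701; β = √(1 − 1/γ²) = √0.6545.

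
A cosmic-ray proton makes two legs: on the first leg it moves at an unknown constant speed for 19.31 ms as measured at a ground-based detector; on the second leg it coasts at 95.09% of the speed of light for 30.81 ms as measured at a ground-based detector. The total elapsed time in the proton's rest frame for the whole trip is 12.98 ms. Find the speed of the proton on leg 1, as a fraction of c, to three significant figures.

β = 0.984

Leg 1: speed unknown; τ_1 = 19.31/γ_1.
Leg 2: β = 0.9509; γ = 1/√(1 − 0.9509²) = 1/√0.09579 = 3.231; τ_2 = 30.81/3.231 = 9.536 ms.
Total proper time: τ_1 + 9.536 = 12.98, so τ_1 = 12.98 − 9.536 = 3.444 ms.
γ_1 = 19.31/3.444 = 5.606; β = √(1 − 1/γ²) = √0.9682.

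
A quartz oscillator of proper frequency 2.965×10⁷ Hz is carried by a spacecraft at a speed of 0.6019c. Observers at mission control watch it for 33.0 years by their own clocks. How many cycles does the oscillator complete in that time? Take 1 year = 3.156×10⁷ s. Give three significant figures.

N = 2.47×10¹⁶

γ = 1/√(1 − 0.6019²) = 1/√0.6377 = 1.252
During 33.0 years of lab time, the oscillator's proper time advances by τ = Δt/γ = 33.0/1.252 = 26.35 years = 8.317×10⁸ s.
N = f × τ = 2.965×10⁷ × 8.317×10⁸ = 2.466×10¹⁶.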